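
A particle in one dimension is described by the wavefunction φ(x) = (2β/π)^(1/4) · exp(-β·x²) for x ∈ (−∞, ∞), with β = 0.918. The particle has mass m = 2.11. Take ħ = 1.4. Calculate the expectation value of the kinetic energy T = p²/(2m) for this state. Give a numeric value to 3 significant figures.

0.426

T = −(ħ²/2m) d²/dx², so ⟨T⟩ = −(ħ²/2m) ∫ φ*·φ'' dx; with m = 2.11.
Gaussian moments: ∫x^(2j)·e^(−2βx²) dx = (2j−1)!!/(4β)^j · √(π/(2β)), odd powers integrate to 0; here √(π/(2β)) = 1.3081. Derivatives: d/dx e^(−βx²) = −2βx·e^(−βx²), d²/dx² e^(−βx²) = (4β²x² − 2β)·e^(−βx²).
⟨T⟩ = 0.42637.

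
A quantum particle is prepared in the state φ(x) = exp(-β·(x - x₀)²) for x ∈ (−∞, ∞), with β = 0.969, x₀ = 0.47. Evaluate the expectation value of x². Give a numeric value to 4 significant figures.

0.4789

⟨x²⟩ = ∫ x²·|φ|² dx / ∫|φ|² dx (integrals over the domain).
Gaussian moments (u = x − x₀): ∫u^(2j)·e^(−2βu²) du = (2j−1)!!/(4β)^j · √(π/(2β)), odd powers integrate to 0; here √(π/(2β)) = 1.2732.
State is unnormalized: ∫|φ|² dx = 1.2732, and ∫φ*·x²·φ dx = 0.60973, so ⟨x²⟩ = 0.60973 / 1.2732.
⟨x²⟩ = 0.47890.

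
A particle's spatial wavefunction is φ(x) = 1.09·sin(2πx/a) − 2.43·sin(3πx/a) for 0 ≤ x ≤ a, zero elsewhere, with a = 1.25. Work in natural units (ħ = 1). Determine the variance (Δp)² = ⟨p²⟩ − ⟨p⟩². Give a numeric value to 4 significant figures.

Compute ⟨p⟩ and ⟨p²⟩ separately; (Δp)² = ⟨p²⟩ − ⟨p⟩².
d²/dx² sin(jπx/a) = −(jπ/a)²·sin(jπx/a); on 0 ≤ x ≤ a, ∫sin²(jπx/a) dx = a/2 and ∫sin(jπx/a)·sin(lπx/a) dx = 0 for j ≠ l, so only diagonal terms survive in ∫|φ|² and ∫φ·φ″; ∫φ·φ′ dx = [φ²/2] between the walls = 0.
Normalization: ∫|φ|² dx = 4.4331.
⟨p⟩ = 0.0000 and ⟨p²⟩ = 51.559.
(Δp)² = 51.559 − (0.0000)² = 51.559.

51.56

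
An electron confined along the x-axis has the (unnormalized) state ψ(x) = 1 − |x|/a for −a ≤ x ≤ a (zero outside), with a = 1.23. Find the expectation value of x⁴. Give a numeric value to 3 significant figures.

⟨x⁴⟩ = ∫ x⁴·|ψ|² dx / ∫|ψ|² dx (integrals over the domain).
ψ is even, so ∫ over [−a, a] = 2∫₀ᵃ with ψ = 1 − x/a there: ∫₀ᵃ (1 − x/a)² dx = a/3, ∫₀ᵃ x²(1 − x/a)² dx = a³/30, ∫₀ᵃ x⁴(1 − x/a)² dx = a⁵/105.
State is unnormalized: ∫|ψ|² dx = 0.82000, and ∫ψ*·x⁴·ψ dx = 0.053625, so ⟨x⁴⟩ = 0.053625 / 0.82000.
⟨x⁴⟩ = 0.065396.

0.0654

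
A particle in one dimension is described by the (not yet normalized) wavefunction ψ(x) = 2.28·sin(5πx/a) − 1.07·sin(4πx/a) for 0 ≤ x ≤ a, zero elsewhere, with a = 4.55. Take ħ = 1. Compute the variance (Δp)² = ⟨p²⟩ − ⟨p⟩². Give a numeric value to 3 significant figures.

Compute ⟨p⟩ and ⟨p²⟩ separately; (Δp)² = ⟨p²⟩ − ⟨p⟩².
d²/dx² sin(jπx/a) = −(jπ/a)²·sin(jπx/a); on 0 ≤ x ≤ a, ∫sin²(jπx/a) dx = a/2 and ∫sin(jπx/a)·sin(lπx/a) dx = 0 for j ≠ l, so only diagonal terms survive in ∫|ψ|² and ∫ψ·ψ″; ∫ψ·ψ′ dx = [ψ²/2] between the walls = 0.
Normalization: ∫|ψ|² dx = 14.431.
⟨p⟩ = 0.0000 and ⟨p²⟩ = 11.144.
(Δp)² = 11.144 − (0.0000)² = 11.144.

11.1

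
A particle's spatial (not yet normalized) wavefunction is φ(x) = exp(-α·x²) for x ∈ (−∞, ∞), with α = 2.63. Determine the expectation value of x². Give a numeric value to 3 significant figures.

⟨x²⟩ = ∫ x²·|φ|² dx / ∫|φ|² dx (integrals over the domain).
Gaussian moments: ∫x^(2j)·e^(−2αx²) dx = (2j−1)!!/(4α)^j · √(π/(2α)), odd powers integrate to 0; here √(π/(2α)) = 0.77283.
State is unnormalized: ∫|φ|² dx = 0.77283, and ∫φ*·x²·φ dx = 0.073463, so ⟨x²⟩ = 0.073463 / 0.77283.
⟨x²⟩ = 0.095057.

0.0951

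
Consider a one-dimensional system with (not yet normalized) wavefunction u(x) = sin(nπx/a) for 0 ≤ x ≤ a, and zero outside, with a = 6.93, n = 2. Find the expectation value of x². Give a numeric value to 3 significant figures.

15.4

⟨x²⟩ = ∫ x²·|u|² dx / ∫|u|² dx (integrals over the domain).
With sin²θ = (1 − cos2θ)/2 on 0 ≤ x ≤ a: ∫sin²(nπx/a) dx = a/2, ∫x·sin²(nπx/a) dx = a²/4, ∫x²·sin²(nπx/a) dx = a³·(1/6 − 1/(4n²π²)); higher powers xᵏ the same way, integrating xᵏ·cos(2nπx/a) by parts.
State is unnormalized: ∫|u|² dx = 3.4650, and ∫u*·x²·u dx = 53.361, so ⟨x²⟩ = 53.361 / 3.4650.
⟨x²⟩ = 15.400.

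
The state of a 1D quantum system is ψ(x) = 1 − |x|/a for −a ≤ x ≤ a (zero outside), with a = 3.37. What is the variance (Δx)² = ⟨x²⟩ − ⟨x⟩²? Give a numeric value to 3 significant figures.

1.14

Compute ⟨x⟩ and ⟨x²⟩ separately, then (Δx)² = ⟨x²⟩ − ⟨x⟩².
ψ is even, so ∫ over [−a, a] = 2∫₀ᵃ with ψ = 1 − x/a there: ∫₀ᵃ (1 − x/a)² dx = a/3, ∫₀ᵃ x²(1 − x/a)² dx = a³/30, ∫₀ᵃ x⁴(1 − x/a)² dx = a⁵/105.
Normalization: ∫|ψ|² dx = 2.2467.
⟨x⟩ = 0.0000 and ⟨x²⟩ = 1.1357.
(Δx)² = 1.1357 − (0.0000)² = 1.1357.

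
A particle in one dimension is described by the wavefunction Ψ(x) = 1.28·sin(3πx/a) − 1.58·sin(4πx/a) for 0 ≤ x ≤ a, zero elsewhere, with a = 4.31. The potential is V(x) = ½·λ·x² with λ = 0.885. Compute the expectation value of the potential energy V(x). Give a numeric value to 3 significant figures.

4.30

⟨V⟩ = ∫ V(x)·|Ψ|² dx / ∫|Ψ|² dx.
On 0 ≤ x ≤ a (j ≠ l): ∫sin²(jπx/a) dx = a/2, ∫sin(jπx/a)·sin(lπx/a) dx = 0; diagonal moments ∫x·sin²(jπx/a) dx = a²/4, ∫x²·sin²(jπx/a) dx = a³·(1/6 − 1/(4j²π²)); cross terms ∫x·sin(jπx/a)·sin(lπx/a) dx = 0 for j + l even and −4jla²/(π²(j² − l²)²) for j + l odd, ∫x²·sin(jπx/a)·sin(lπx/a) dx = (−1)^(j+l)·4jla³/(π²(j² − l²)²); higher powers the same way via product-to-sum and parts.
State is unnormalized: ∫|Ψ|² dx = 8.9105, and ∫Ψ*·V(x)·Ψ dx = 38.334, so ⟨V⟩ = 38.334 / 8.9105.
⟨V⟩ = 4.3021.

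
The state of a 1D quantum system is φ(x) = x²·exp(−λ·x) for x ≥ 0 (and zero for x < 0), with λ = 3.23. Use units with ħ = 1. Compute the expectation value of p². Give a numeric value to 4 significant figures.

p² φ = −ħ² d²φ/dx²; ⟨p²⟩ = −ħ² ∫ φ*·φ'' dx / ∫|φ|² dx.
Differentiate x²·exp(−λ·x) with the product rule; every integrand then reduces to terms xʲ·e^(−2λx) on [0, ∞), with ∫₀^∞ xʲ·e^(−2λx) dx = j!/(2λ)^(j+1).
State is unnormalized: ∫|φ|² dx = 0.0021333, and ∫φ*·(−ħ² φ'') dx = 0.0074188, so ⟨p²⟩ = 0.0074188 / 0.0021333.
⟨p²⟩ = 3.4776.

3.478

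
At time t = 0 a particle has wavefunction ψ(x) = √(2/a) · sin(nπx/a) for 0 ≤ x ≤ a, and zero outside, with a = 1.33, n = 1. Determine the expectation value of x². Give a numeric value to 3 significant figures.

0.500

⟨x²⟩ = ∫ x²·|ψ|² dx (integrals over the domain).
With sin²θ = (1 − cos2θ)/2 on 0 ≤ x ≤ a: ∫sin²(nπx/a) dx = a/2, ∫x·sin²(nπx/a) dx = a²/4, ∫x²·sin²(nπx/a) dx = a³·(1/6 − 1/(4n²π²)); higher powers xᵏ the same way, integrating xᵏ·cos(2nπx/a) by parts.
⟨x²⟩ = 0.50002.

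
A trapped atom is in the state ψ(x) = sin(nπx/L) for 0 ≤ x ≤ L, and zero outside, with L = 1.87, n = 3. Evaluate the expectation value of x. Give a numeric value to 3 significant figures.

0.935

⟨x⟩ = ∫ x·|ψ|² dx / ∫|ψ|² dx (integrals over the domain).
With sin²θ = (1 − cos2θ)/2 on 0 ≤ x ≤ L: ∫sin²(nπx/L) dx = L/2, ∫x·sin²(nπx/L) dx = L²/4, ∫x²·sin²(nπx/L) dx = L³·(1/6 − 1/(4n²π²)); higher powers xᵏ the same way, integrating xᵏ·cos(2nπx/L) by parts.
State is unnormalized: ∫|ψ|² dx = 0.93500, and ∫ψ*·x·ψ dx = 0.87423, so ⟨x⟩ = 0.87423 / 0.93500.
⟨x⟩ = 0.93500.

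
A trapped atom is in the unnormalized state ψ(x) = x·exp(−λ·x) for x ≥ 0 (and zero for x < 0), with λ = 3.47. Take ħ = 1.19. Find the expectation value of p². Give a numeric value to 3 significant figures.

17.1

p² ψ = −ħ² d²ψ/dx²; ⟨p²⟩ = −ħ² ∫ ψ*·ψ'' dx / ∫|ψ|² dx.
Differentiate x·exp(−λ·x) with the product rule; every integrand then reduces to terms xʲ·e^(−2λx) on [0, ∞), with ∫₀^∞ xʲ·e^(−2λx) dx = j!/(2λ)^(j+1).
State is unnormalized: ∫|ψ|² dx = 0.0059834, and ∫ψ*·(−ħ² ψ'') dx = 0.10202, so ⟨p²⟩ = 0.10202 / 0.0059834.
⟨p²⟩ = 17.051.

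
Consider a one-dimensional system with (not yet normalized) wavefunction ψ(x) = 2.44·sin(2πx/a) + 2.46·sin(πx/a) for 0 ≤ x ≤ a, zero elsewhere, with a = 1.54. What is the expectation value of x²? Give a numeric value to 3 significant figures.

0.288

⟨x²⟩ = ∫ x²·|ψ|² dx / ∫|ψ|² dx (integrals over the domain).
On 0 ≤ x ≤ a (j ≠ l): ∫sin²(jπx/a) dx = a/2, ∫sin(jπx/a)·sin(lπx/a) dx = 0; diagonal moments ∫x·sin²(jπx/a) dx = a²/4, ∫x²·sin²(jπx/a) dx = a³·(1/6 − 1/(4j²π²)); cross terms ∫x·sin(jπx/a)·sin(lπx/a) dx = 0 for j + l even and −4jla²/(π²(j² − l²)²) for j + l odd, ∫x²·sin(jπx/a)·sin(lπx/a) dx = (−1)^(j+l)·4jla³/(π²(j² − l²)²); higher powers the same way via product-to-sum and parts.
State is unnormalized: ∫|ψ|² dx = 9.2440, and ∫ψ*·x²·ψ dx = 2.6613, so ⟨x²⟩ = 2.6613 / 9.2440.
⟨x²⟩ = 0.28790.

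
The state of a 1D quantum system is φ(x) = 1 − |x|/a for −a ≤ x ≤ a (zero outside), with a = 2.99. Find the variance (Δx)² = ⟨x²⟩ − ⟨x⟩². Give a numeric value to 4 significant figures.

0.8940

Compute ⟨x⟩ and ⟨x²⟩ separately, then (Δx)² = ⟨x²⟩ − ⟨x⟩².
φ is even, so ∫ over [−a, a] = 2∫₀ᵃ with φ = 1 − x/a there: ∫₀ᵃ (1 − x/a)² dx = a/3, ∫₀ᵃ x²(1 − x/a)² dx = a³/30, ∫₀ᵃ x⁴(1 − x/a)² dx = a⁵/105.
Normalization: ∫|φ|² dx = 1.9933.
⟨x⟩ = 0.0000 and ⟨x²⟩ = 0.89401.
(Δx)² = 0.89401 − (0.0000)² = 0.89401.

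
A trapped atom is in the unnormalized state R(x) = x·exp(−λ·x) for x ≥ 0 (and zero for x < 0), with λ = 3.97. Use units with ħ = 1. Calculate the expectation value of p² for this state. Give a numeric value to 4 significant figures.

15.76

p² R = −ħ² d²R/dx²; ⟨p²⟩ = −ħ² ∫ R*·R'' dx / ∫|R|² dx.
Differentiate x·exp(−λ·x) with the product rule; every integrand then reduces to terms xʲ·e^(−2λx) on [0, ∞), with ∫₀^∞ xʲ·e^(−2λx) dx = j!/(2λ)^(j+1).
State is unnormalized: ∫|R|² dx = 0.0039955, and ∫R*·(−ħ² R'') dx = 0.062972, so ⟨p²⟩ = 0.062972 / 0.0039955.
⟨p²⟩ = 15.761.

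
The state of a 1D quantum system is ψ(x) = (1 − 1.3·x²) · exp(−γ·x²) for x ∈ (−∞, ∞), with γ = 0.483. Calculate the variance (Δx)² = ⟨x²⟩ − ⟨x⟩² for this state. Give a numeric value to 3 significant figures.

1.92

Compute ⟨x⟩ and ⟨x²⟩ separately, then (Δx)² = ⟨x²⟩ − ⟨x⟩².
Expand each integrand as polynomial × e^(−2γx²) and use ∫x^(2j)·e^(−2γx²) dx = (2j−1)!!/(4γ)^j · √(π/(2γ)), odd powers → 0; here √(π/(2γ)) = 1.8034.
Normalization: ∫|ψ|² dx = 1.8260.
⟨x⟩ = 0.0000 and ⟨x²⟩ = 1.9191.
(Δx)² = 1.9191 − (0.0000)² = 1.9191.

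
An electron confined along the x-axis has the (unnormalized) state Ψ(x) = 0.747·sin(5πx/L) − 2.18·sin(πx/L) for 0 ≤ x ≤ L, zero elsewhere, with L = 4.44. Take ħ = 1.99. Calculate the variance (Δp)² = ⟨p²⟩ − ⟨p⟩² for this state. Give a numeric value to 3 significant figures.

Compute ⟨p⟩ and ⟨p²⟩ separately; (Δp)² = ⟨p²⟩ − ⟨p⟩².
d²/dx² sin(jπx/L) = −(jπ/L)²·sin(jπx/L); on 0 ≤ x ≤ L, ∫sin²(jπx/L) dx = L/2 and ∫sin(jπx/L)·sin(lπx/L) dx = 0 for j ≠ l, so only diagonal terms survive in ∫|Ψ|² and ∫Ψ·Ψ″; ∫Ψ·Ψ′ dx = [Ψ²/2] between the walls = 0.
Normalization: ∫|Ψ|² dx = 11.789.
⟨p⟩ = 0.0000 and ⟨p²⟩ = 6.9826.
(Δp)² = 6.9826 − (0.0000)² = 6.9826.

6.98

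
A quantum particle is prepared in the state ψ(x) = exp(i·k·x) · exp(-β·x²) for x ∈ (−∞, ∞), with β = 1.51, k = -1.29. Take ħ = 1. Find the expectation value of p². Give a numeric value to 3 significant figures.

p² ψ = −ħ² d²ψ/dx²; ⟨p²⟩ = −ħ² ∫ ψ*·ψ'' dx / ∫|ψ|² dx.
Gaussian moments: ∫x^(2j)·e^(−2βx²) dx = (2j−1)!!/(4β)^j · √(π/(2β)), odd powers integrate to 0; here √(π/(2β)) = 1.0199. Derivatives: ψ′ = (ik − 2βx)·ψ, ψ″ = ((ik − 2βx)² − 2β)·ψ; the odd-in-x pieces drop out.
State is unnormalized: ∫|ψ|² dx = 1.0199, and ∫ψ*·(−ħ² ψ'') dx = 3.2374, so ⟨p²⟩ = 3.2374 / 1.0199.
⟨p²⟩ = 3.1741.

3.17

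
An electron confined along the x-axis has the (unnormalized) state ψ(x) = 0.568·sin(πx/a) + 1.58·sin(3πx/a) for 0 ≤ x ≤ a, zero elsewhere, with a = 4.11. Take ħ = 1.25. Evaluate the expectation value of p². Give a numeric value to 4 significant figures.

7.381

p² ψ = −ħ² d²ψ/dx²; ⟨p²⟩ = −ħ² ∫ ψ*·ψ'' dx / ∫|ψ|² dx.
d²/dx² sin(jπx/a) = −(jπ/a)²·sin(jπx/a); on 0 ≤ x ≤ a, ∫sin²(jπx/a) dx = a/2 and ∫sin(jπx/a)·sin(lπx/a) dx = 0 for j ≠ l, so only diagonal terms survive in ∫|ψ|² and ∫ψ·ψ″; ∫ψ·ψ′ dx = [ψ²/2] between the walls = 0.
State is unnormalized: ∫|ψ|² dx = 5.7931, and ∫ψ*·(−ħ² ψ'') dx = 42.756, so ⟨p²⟩ = 42.756 / 5.7931.
⟨p²⟩ = 7.3805.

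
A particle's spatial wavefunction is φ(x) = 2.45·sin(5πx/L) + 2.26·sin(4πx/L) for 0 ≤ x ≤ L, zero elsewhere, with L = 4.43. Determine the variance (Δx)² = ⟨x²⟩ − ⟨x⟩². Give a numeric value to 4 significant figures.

0.8044

Compute ⟨x⟩ and ⟨x²⟩ separately, then (Δx)² = ⟨x²⟩ − ⟨x⟩².
On 0 ≤ x ≤ L (j ≠ l): ∫sin²(jπx/L) dx = L/2, ∫sin(jπx/L)·sin(lπx/L) dx = 0; diagonal moments ∫x·sin²(jπx/L) dx = L²/4, ∫x²·sin²(jπx/L) dx = L³·(1/6 − 1/(4j²π²)); cross terms ∫x·sin(jπx/L)·sin(lπx/L) dx = 0 for j + l even and −4jlL²/(π²(j² − l²)²) for j + l odd, ∫x²·sin(jπx/L)·sin(lπx/L) dx = (−1)^(j+l)·4jlL³/(π²(j² − l²)²); higher powers the same way via product-to-sum and parts.
Normalization: ∫|φ|² dx = 24.609.
⟨x⟩ = 1.3313 and ⟨x²⟩ = 2.5766.
(Δx)² = 2.5766 − (1.3313)² = 0.80436.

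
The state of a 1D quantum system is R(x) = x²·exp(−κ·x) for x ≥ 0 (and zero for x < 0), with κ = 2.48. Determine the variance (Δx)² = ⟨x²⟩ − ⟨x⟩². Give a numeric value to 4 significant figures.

0.2032

Compute ⟨x⟩ and ⟨x²⟩ separately, then (Δx)² = ⟨x²⟩ − ⟨x⟩².
Every integrand reduces to terms xʲ·e^(−2κx) on [0, ∞); use ∫₀^∞ xʲ·e^(−2κx) dx = j!/(2κ)^(j+1).
Normalization: ∫|R|² dx = 0.0079947.
⟨x⟩ = 1.0081 and ⟨x²⟩ = 1.2194.
(Δx)² = 1.2194 − (1.0081)² = 0.20324.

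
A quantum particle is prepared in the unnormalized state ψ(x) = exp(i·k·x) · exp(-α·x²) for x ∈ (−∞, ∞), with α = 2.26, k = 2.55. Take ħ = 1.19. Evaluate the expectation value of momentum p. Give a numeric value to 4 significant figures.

p ψ = −iħ dψ/dx; then ⟨p⟩ = ∫ ψ*·(pψ) dx / ∫|ψ|² dx.
Gaussian moments: ∫x^(2j)·e^(−2αx²) dx = (2j−1)!!/(4α)^j · √(π/(2α)), odd powers integrate to 0; here √(π/(2α)) = 0.83369. Derivatives: ψ′ = (ik − 2αx)·ψ, ψ″ = ((ik − 2αx)² − 2α)·ψ; the odd-in-x pieces drop out.
State is unnormalized: ∫|ψ|² dx = 0.83369, and ∫ψ*·(−iħ ψ') dx = 2.5298, so ⟨p⟩ = 2.5298 / 0.83369.
⟨p⟩ = 3.0345.

3.035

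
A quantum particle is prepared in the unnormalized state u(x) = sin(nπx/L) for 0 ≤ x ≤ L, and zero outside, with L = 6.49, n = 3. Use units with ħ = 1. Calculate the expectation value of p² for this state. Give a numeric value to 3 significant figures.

p² u = −ħ² d²u/dx²; ⟨p²⟩ = −ħ² ∫ u*·u'' dx / ∫|u|² dx.
d/dx sin(nπx/L) = (nπ/L)·cos(nπx/L) and d²/dx² sin(nπx/L) = −(nπ/L)²·sin(nπx/L); on 0 ≤ x ≤ L, ∫sin²(nπx/L) dx = L/2 and ∫sin(nπx/L)·cos(nπx/L) dx = 0.
State is unnormalized: ∫|u|² dx = 3.2450, and ∫u*·(−ħ² u'') dx = 6.8433, so ⟨p²⟩ = 6.8433 / 3.2450.
⟨p²⟩ = 2.1089.

2.11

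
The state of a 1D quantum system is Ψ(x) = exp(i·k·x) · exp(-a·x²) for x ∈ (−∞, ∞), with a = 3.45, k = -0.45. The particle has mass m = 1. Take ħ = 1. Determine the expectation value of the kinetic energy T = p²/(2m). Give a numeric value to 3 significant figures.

T = −(ħ²/2m) d²/dx², so ⟨T⟩ = −(ħ²/2m) ∫ Ψ*·Ψ'' dx / ∫|Ψ|² dx; with m = 1.
Gaussian moments: ∫x^(2j)·e^(−2ax²) dx = (2j−1)!!/(4a)^j · √(π/(2a)), odd powers integrate to 0; here √(π/(2a)) = 0.67476. Derivatives: Ψ′ = (ik − 2ax)·Ψ, Ψ″ = ((ik − 2ax)² − 2a)·Ψ; the odd-in-x pieces drop out.
State is unnormalized: ∫|Ψ|² dx = 0.67476, and ∫Ψ*·(−ħ²/2m · Ψ'') dx = 1.2323, so ⟨T⟩ = 1.2323 / 0.67476.
⟨T⟩ = 1.8263.

1.83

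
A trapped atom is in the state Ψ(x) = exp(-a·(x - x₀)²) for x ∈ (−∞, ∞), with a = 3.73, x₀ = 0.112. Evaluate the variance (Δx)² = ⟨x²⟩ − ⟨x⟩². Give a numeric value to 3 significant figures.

0.0670

Compute ⟨x⟩ and ⟨x²⟩ separately, then (Δx)² = ⟨x²⟩ − ⟨x⟩².
Gaussian moments (u = x − x₀): ∫u^(2j)·e^(−2au²) du = (2j−1)!!/(4a)^j · √(π/(2a)), odd powers integrate to 0; here √(π/(2a)) = 0.64894.
Normalization: ∫|Ψ|² dx = 0.64894.
⟨x⟩ = 0.11200 and ⟨x²⟩ = 0.079568.
(Δx)² = 0.079568 − (0.11200)² = 0.067024.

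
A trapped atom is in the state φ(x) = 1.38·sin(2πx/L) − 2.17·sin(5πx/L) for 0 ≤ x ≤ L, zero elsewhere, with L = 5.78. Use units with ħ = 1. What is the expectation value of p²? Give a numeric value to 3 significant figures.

p² φ = −ħ² d²φ/dx²; ⟨p²⟩ = −ħ² ∫ φ*·φ'' dx / ∫|φ|² dx.
d²/dx² sin(jπx/L) = −(jπ/L)²·sin(jπx/L); on 0 ≤ x ≤ L, ∫sin²(jπx/L) dx = L/2 and ∫sin(jπx/L)·sin(lπx/L) dx = 0 for j ≠ l, so only diagonal terms survive in ∫|φ|² and ∫φ·φ″; ∫φ·φ′ dx = [φ²/2] between the walls = 0.
State is unnormalized: ∫|φ|² dx = 19.112, and ∫φ*·(−ħ² φ'') dx = 107.01, so ⟨p²⟩ = 107.01 / 19.112.
⟨p²⟩ = 5.5991.

5.60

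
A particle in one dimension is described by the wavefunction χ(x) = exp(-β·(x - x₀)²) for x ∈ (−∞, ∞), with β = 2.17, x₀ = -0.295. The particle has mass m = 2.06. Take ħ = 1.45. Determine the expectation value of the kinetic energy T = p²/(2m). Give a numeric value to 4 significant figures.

T = −(ħ²/2m) d²/dx², so ⟨T⟩ = −(ħ²/2m) ∫ χ*·χ'' dx / ∫|χ|² dx; with m = 2.06.
Gaussian moments (u = x − x₀): ∫u^(2j)·e^(−2βu²) du = (2j−1)!!/(4β)^j · √(π/(2β)), odd powers integrate to 0; here √(π/(2β)) = 0.85081. Derivatives: d/dx e^(−βu²) = −2βu·e^(−βu²), d²/dx² e^(−βu²) = (4β²u² − 2β)·e^(−βu²).
State is unnormalized: ∫|χ|² dx = 0.85081, and ∫χ*·(−ħ²/2m · χ'') dx = 0.94217, so ⟨T⟩ = 0.94217 / 0.85081.
⟨T⟩ = 1.1074.

1.107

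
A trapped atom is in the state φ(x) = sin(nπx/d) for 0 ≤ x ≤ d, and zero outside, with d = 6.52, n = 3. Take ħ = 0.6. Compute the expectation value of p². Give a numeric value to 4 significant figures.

p² φ = −ħ² d²φ/dx²; ⟨p²⟩ = −ħ² ∫ φ*·φ'' dx / ∫|φ|² dx.
d/dx sin(nπx/d) = (nπ/d)·cos(nπx/d) and d²/dx² sin(nπx/d) = −(nπ/d)²·sin(nπx/d); on 0 ≤ x ≤ d, ∫sin²(nπx/d) dx = d/2 and ∫sin(nπx/d)·cos(nπx/d) dx = 0.
State is unnormalized: ∫|φ|² dx = 3.2600, and ∫φ*·(−ħ² φ'') dx = 2.4523, so ⟨p²⟩ = 2.4523 / 3.2600.
⟨p²⟩ = 0.75223.

0.7522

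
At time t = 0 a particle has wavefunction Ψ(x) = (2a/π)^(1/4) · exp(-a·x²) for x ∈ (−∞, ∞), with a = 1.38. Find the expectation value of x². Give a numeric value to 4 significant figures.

0.1812

⟨x²⟩ = ∫ x²·|Ψ|² dx (integrals over the domain).
Gaussian moments: ∫x^(2j)·e^(−2ax²) dx = (2j−1)!!/(4a)^j · √(π/(2a)), odd powers integrate to 0; here √(π/(2a)) = 1.0669.
⟨x²⟩ = 0.18116.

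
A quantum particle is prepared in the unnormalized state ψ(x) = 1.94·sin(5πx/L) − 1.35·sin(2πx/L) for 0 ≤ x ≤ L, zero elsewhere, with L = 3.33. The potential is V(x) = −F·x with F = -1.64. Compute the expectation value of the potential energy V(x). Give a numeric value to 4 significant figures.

2.825

⟨V⟩ = ∫ V(x)·|ψ|² dx / ∫|ψ|² dx.
On 0 ≤ x ≤ L (j ≠ l): ∫sin²(jπx/L) dx = L/2, ∫sin(jπx/L)·sin(lπx/L) dx = 0; diagonal moments ∫x·sin²(jπx/L) dx = L²/4, ∫x²·sin²(jπx/L) dx = L³·(1/6 − 1/(4j²π²)); cross terms ∫x·sin(jπx/L)·sin(lπx/L) dx = 0 for j + l even and −4jlL²/(π²(j² − l²)²) for j + l odd, ∫x²·sin(jπx/L)·sin(lπx/L) dx = (−1)^(j+l)·4jlL³/(π²(j² − l²)²); higher powers the same way via product-to-sum and parts.
State is unnormalized: ∫|ψ|² dx = 9.3009, and ∫ψ*·V(x)·ψ dx = 26.272, so ⟨V⟩ = 26.272 / 9.3009.
⟨V⟩ = 2.8247.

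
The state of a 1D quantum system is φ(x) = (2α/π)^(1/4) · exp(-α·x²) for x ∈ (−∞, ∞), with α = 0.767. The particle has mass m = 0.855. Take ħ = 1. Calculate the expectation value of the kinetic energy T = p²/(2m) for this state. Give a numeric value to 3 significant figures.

0.449

T = −(ħ²/2m) d²/dx², so ⟨T⟩ = −(ħ²/2m) ∫ φ*·φ'' dx; with m = 0.855.
Gaussian moments: ∫x^(2j)·e^(−2αx²) dx = (2j−1)!!/(4α)^j · √(π/(2α)), odd powers integrate to 0; here √(π/(2α)) = 1.4311. Derivatives: d/dx e^(−αx²) = −2αx·e^(−αx²), d²/dx² e^(−αx²) = (4α²x² − 2α)·e^(−αx²).
⟨T⟩ = 0.44854.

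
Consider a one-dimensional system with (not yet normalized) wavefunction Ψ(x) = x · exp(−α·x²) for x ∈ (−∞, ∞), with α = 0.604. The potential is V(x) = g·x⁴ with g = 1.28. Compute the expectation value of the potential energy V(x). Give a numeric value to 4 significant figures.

3.289

⟨V⟩ = ∫ V(x)·|Ψ|² dx / ∫|Ψ|² dx.
Expand each integrand as polynomial × e^(−2αx²) and use ∫x^(2j)·e^(−2αx²) dx = (2j−1)!!/(4α)^j · √(π/(2α)), odd powers → 0; here √(π/(2α)) = 1.6127.
State is unnormalized: ∫|Ψ|² dx = 0.66749, and ∫Ψ*·V(x)·Ψ dx = 2.1956, so ⟨V⟩ = 2.1956 / 0.66749.
⟨V⟩ = 3.2893.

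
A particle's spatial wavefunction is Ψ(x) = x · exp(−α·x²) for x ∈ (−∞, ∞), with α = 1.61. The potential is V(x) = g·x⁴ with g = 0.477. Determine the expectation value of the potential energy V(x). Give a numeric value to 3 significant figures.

⟨V⟩ = ∫ V(x)·|Ψ|² dx / ∫|Ψ|² dx.
Expand each integrand as polynomial × e^(−2αx²) and use ∫x^(2j)·e^(−2αx²) dx = (2j−1)!!/(4α)^j · √(π/(2α)), odd powers → 0; here √(π/(2α)) = 0.98775.
State is unnormalized: ∫|Ψ|² dx = 0.15338, and ∫Ψ*·V(x)·Ψ dx = 0.026461, so ⟨V⟩ = 0.026461 / 0.15338.
⟨V⟩ = 0.17252.

0.173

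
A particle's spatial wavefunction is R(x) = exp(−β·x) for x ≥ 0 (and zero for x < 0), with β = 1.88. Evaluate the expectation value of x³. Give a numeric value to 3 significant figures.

0.113

⟨x³⟩ = ∫ x³·|R|² dx / ∫|R|² dx (integrals over the domain).
Every integrand reduces to terms xʲ·e^(−2βx) on [0, ∞); use ∫₀^∞ xʲ·e^(−2βx) dx = j!/(2β)^(j+1).
State is unnormalized: ∫|R|² dx = 0.26596, and ∫R*·x³·R dx = 0.030019, so ⟨x³⟩ = 0.030019 / 0.26596.
⟨x³⟩ = 0.11287.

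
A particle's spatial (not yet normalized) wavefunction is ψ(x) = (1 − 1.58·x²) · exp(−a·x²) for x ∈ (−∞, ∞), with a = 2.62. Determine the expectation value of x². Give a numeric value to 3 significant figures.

⟨x²⟩ = ∫ x²·|ψ|² dx / ∫|ψ|² dx (integrals over the domain).
Expand each integrand as polynomial × e^(−2ax²) and use ∫x^(2j)·e^(−2ax²) dx = (2j−1)!!/(4a)^j · √(π/(2a)), odd powers → 0; here √(π/(2a)) = 0.77430.
State is unnormalized: ∫|ψ|² dx = 0.59363, and ∫ψ*·x²·ψ dx = 0.032240, so ⟨x²⟩ = 0.032240 / 0.59363.
⟨x²⟩ = 0.054310.

0.0543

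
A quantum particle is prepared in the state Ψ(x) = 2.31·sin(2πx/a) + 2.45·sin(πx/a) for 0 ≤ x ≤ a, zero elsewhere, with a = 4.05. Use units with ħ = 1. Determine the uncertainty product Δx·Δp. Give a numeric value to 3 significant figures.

0.659

Δx = √(⟨x²⟩−⟨x⟩²), Δp = √(⟨p²⟩−⟨p⟩²).
On 0 ≤ x ≤ a (j ≠ l): ∫sin²(jπx/a) dx = a/2, ∫sin(jπx/a)·sin(lπx/a) dx = 0; diagonal moments ∫x·sin²(jπx/a) dx = a²/4, ∫x²·sin²(jπx/a) dx = a³·(1/6 − 1/(4j²π²)); cross terms ∫x·sin(jπx/a)·sin(lπx/a) dx = 0 for j + l even and −4jla²/(π²(j² − l²)²) for j + l odd, ∫x²·sin(jπx/a)·sin(lπx/a) dx = (−1)^(j+l)·4jla³/(π²(j² − l²)²); higher powers the same way via product-to-sum and parts. d²/dx² sin(jπx/a) = −(jπ/a)²·sin(jπx/a); on 0 ≤ x ≤ a, ∫sin²(jπx/a) dx = a/2 and ∫sin(jπx/a)·sin(lπx/a) dx = 0 for j ≠ l, so only diagonal terms survive in ∫|Ψ|² and ∫Ψ·Ψ″; ∫Ψ·Ψ′ dx = [Ψ²/2] between the walls = 0.
Normalization: ∫|Ψ|² dx = 22.961.
⟨x⟩ = 1.2967, ⟨x²⟩ = 1.9804 ⇒ Δx = 0.54668.
⟨p⟩ = 0.0000, ⟨p²⟩ = 1.4512 ⇒ Δp = 1.2047.
Δx·Δp = 0.65857.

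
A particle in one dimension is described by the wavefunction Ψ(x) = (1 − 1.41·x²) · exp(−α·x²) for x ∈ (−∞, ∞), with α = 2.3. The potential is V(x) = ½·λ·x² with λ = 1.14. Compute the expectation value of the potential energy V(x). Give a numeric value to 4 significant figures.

0.03510

⟨V⟩ = ∫ V(x)·|Ψ|² dx / ∫|Ψ|² dx.
Expand each integrand as polynomial × e^(−2αx²) and use ∫x^(2j)·e^(−2αx²) dx = (2j−1)!!/(4α)^j · √(π/(2α)), odd powers → 0; here √(π/(2α)) = 0.82641.
State is unnormalized: ∫|Ψ|² dx = 0.63133, and ∫Ψ*·V(x)·Ψ dx = 0.022158, so ⟨V⟩ = 0.022158 / 0.63133.
⟨V⟩ = 0.035098.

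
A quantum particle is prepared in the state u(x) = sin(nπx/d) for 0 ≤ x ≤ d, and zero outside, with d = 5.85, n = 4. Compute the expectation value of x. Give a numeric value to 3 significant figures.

⟨x⟩ = ∫ x·|u|² dx / ∫|u|² dx (integrals over the domain).
With sin²θ = (1 − cos2θ)/2 on 0 ≤ x ≤ d: ∫sin²(nπx/d) dx = d/2, ∫x·sin²(nπx/d) dx = d²/4, ∫x²·sin²(nπx/d) dx = d³·(1/6 − 1/(4n²π²)); higher powers xᵏ the same way, integrating xᵏ·cos(2nπx/d) by parts.
State is unnormalized: ∫|u|² dx = 2.9250, and ∫u*·x·u dx = 8.5556, so ⟨x⟩ = 8.5556 / 2.9250.
⟨x⟩ = 2.9250.

2.93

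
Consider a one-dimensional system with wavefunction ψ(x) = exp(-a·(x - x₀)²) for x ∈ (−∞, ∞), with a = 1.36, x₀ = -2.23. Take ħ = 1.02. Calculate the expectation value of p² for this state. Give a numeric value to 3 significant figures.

1.41

p² ψ = −ħ² d²ψ/dx²; ⟨p²⟩ = −ħ² ∫ ψ*·ψ'' dx / ∫|ψ|² dx.
Gaussian moments (u = x − x₀): ∫u^(2j)·e^(−2au²) du = (2j−1)!!/(4a)^j · √(π/(2a)), odd powers integrate to 0; here √(π/(2a)) = 1.0747. Derivatives: d/dx e^(−au²) = −2au·e^(−au²), d²/dx² e^(−au²) = (4a²u² − 2a)·e^(−au²).
State is unnormalized: ∫|ψ|² dx = 1.0747, and ∫ψ*·(−ħ² ψ'') dx = 1.5207, so ⟨p²⟩ = 1.5207 / 1.0747.
⟨p²⟩ = 1.4149.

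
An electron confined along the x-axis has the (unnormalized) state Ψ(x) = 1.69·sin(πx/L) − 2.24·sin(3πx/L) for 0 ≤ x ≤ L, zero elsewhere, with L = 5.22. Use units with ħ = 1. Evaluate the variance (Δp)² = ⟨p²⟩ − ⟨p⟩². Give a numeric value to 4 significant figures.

Compute ⟨p⟩ and ⟨p²⟩ separately; (Δp)² = ⟨p²⟩ − ⟨p⟩².
d²/dx² sin(jπx/L) = −(jπ/L)²·sin(jπx/L); on 0 ≤ x ≤ L, ∫sin²(jπx/L) dx = L/2 and ∫sin(jπx/L)·sin(lπx/L) dx = 0 for j ≠ l, so only diagonal terms survive in ∫|Ψ|² and ∫Ψ·Ψ″; ∫Ψ·Ψ′ dx = [Ψ²/2] between the walls = 0.
Normalization: ∫|Ψ|² dx = 20.550.
⟨p⟩ = 0.0000 and ⟨p²⟩ = 2.2088.
(Δp)² = 2.2088 − (0.0000)² = 2.2088.

2.209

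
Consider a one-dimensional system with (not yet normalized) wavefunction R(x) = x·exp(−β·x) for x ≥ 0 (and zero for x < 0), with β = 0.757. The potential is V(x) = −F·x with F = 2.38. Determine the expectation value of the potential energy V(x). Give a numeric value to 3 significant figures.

-4.72

⟨V⟩ = ∫ V(x)·|R|² dx / ∫|R|² dx.
Every integrand reduces to terms xʲ·e^(−2βx) on [0, ∞); use ∫₀^∞ xʲ·e^(−2βx) dx = j!/(2β)^(j+1).
State is unnormalized: ∫|R|² dx = 0.57630, and ∫R*·V(x)·R dx = -2.7178, so ⟨V⟩ = -2.7178 / 0.57630.
⟨V⟩ = -4.7160.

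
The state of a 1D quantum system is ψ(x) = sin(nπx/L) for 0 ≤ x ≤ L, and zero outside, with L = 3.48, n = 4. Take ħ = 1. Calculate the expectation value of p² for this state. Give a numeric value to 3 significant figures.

13.0

p² ψ = −ħ² d²ψ/dx²; ⟨p²⟩ = −ħ² ∫ ψ*·ψ'' dx / ∫|ψ|² dx.
d/dx sin(nπx/L) = (nπ/L)·cos(nπx/L) and d²/dx² sin(nπx/L) = −(nπ/L)²·sin(nπx/L); on 0 ≤ x ≤ L, ∫sin²(nπx/L) dx = L/2 and ∫sin(nπx/L)·cos(nπx/L) dx = 0.
State is unnormalized: ∫|ψ|² dx = 1.7400, and ∫ψ*·(−ħ² ψ'') dx = 22.689, so ⟨p²⟩ = 22.689 / 1.7400.
⟨p²⟩ = 13.040.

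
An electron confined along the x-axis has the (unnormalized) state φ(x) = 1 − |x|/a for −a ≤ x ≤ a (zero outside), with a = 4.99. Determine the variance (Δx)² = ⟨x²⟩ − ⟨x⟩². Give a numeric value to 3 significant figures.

Compute ⟨x⟩ and ⟨x²⟩ separately, then (Δx)² = ⟨x²⟩ − ⟨x⟩².
φ is even, so ∫ over [−a, a] = 2∫₀ᵃ with φ = 1 − x/a there: ∫₀ᵃ (1 − x/a)² dx = a/3, ∫₀ᵃ x²(1 − x/a)² dx = a³/30, ∫₀ᵃ x⁴(1 − x/a)² dx = a⁵/105.
Normalization: ∫|φ|² dx = 3.3267.
⟨x⟩ = 0.0000 and ⟨x²⟩ = 2.4900.
(Δx)² = 2.4900 − (0.0000)² = 2.4900.

2.49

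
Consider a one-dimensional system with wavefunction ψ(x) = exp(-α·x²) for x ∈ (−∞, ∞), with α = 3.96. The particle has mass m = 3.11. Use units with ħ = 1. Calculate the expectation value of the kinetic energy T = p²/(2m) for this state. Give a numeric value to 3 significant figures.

T = −(ħ²/2m) d²/dx², so ⟨T⟩ = −(ħ²/2m) ∫ ψ*·ψ'' dx / ∫|ψ|² dx; with m = 3.11.
Gaussian moments: ∫x^(2j)·e^(−2αx²) dx = (2j−1)!!/(4α)^j · √(π/(2α)), odd powers integrate to 0; here √(π/(2α)) = 0.62981. Derivatives: d/dx e^(−αx²) = −2αx·e^(−αx²), d²/dx² e^(−αx²) = (4α²x² − 2α)·e^(−αx²).
State is unnormalized: ∫|ψ|² dx = 0.62981, and ∫ψ*·(−ħ²/2m · ψ'') dx = 0.40097, so ⟨T⟩ = 0.40097 / 0.62981.
⟨T⟩ = 0.63666.

0.637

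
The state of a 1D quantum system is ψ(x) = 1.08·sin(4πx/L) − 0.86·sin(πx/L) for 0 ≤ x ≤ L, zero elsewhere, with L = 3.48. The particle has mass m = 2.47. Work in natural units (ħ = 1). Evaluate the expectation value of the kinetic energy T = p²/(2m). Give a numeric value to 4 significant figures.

T = −(ħ²/2m) d²/dx², so ⟨T⟩ = −(ħ²/2m) ∫ ψ*·ψ'' dx / ∫|ψ|² dx; with m = 2.47.
d²/dx² sin(jπx/L) = −(jπ/L)²·sin(jπx/L); on 0 ≤ x ≤ L, ∫sin²(jπx/L) dx = L/2 and ∫sin(jπx/L)·sin(lπx/L) dx = 0 for j ≠ l, so only diagonal terms survive in ∫|ψ|² and ∫ψ·ψ″; ∫ψ·ψ′ dx = [ψ²/2] between the walls = 0.
State is unnormalized: ∫|ψ|² dx = 3.3164, and ∫ψ*·(−ħ²/2m · ψ'') dx = 5.5694, so ⟨T⟩ = 5.5694 / 3.3164.
⟨T⟩ = 1.6793.

1.679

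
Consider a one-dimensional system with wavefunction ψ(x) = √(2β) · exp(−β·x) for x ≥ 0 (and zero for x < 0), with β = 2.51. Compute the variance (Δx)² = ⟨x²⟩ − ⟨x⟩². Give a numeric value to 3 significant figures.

Compute ⟨x⟩ and ⟨x²⟩ separately, then (Δx)² = ⟨x²⟩ − ⟨x⟩².
Every integrand reduces to terms xʲ·e^(−2βx) on [0, ∞); use ∫₀^∞ xʲ·e^(−2βx) dx = j!/(2β)^(j+1).
⟨x⟩ = 0.19920 and ⟨x²⟩ = 0.079364.
(Δx)² = 0.079364 − (0.19920)² = 0.039682.

0.0397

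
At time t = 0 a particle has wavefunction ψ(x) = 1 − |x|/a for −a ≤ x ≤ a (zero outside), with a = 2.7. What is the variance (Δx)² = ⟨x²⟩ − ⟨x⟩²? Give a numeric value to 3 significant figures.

0.729

Compute ⟨x⟩ and ⟨x²⟩ separately, then (Δx)² = ⟨x²⟩ − ⟨x⟩².
ψ is even, so ∫ over [−a, a] = 2∫₀ᵃ with ψ = 1 − x/a there: ∫₀ᵃ (1 − x/a)² dx = a/3, ∫₀ᵃ x²(1 − x/a)² dx = a³/30, ∫₀ᵃ x⁴(1 − x/a)² dx = a⁵/105.
Normalization: ∫|ψ|² dx = 1.8000.
⟨x⟩ = 0.0000 and ⟨x²⟩ = 0.72900.
(Δx)² = 0.72900 − (0.0000)² = 0.72900.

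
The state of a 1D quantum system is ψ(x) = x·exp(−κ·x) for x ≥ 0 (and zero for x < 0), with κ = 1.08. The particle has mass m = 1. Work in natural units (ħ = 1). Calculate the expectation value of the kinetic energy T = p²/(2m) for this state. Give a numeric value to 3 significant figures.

T = −(ħ²/2m) d²/dx², so ⟨T⟩ = −(ħ²/2m) ∫ ψ*·ψ'' dx / ∫|ψ|² dx; with m = 1.
Differentiate x·exp(−κ·x) with the product rule; every integrand then reduces to terms xʲ·e^(−2κx) on [0, ∞), with ∫₀^∞ xʲ·e^(−2κx) dx = j!/(2κ)^(j+1).
State is unnormalized: ∫|ψ|² dx = 0.19846, and ∫ψ*·(−ħ²/2m · ψ'') dx = 0.11574, so ⟨T⟩ = 0.11574 / 0.19846.
⟨T⟩ = 0.58320.

0.583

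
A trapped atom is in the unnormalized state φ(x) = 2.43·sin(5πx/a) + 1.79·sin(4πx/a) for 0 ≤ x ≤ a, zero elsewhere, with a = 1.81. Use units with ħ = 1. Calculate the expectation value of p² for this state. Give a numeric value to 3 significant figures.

p² φ = −ħ² d²φ/dx²; ⟨p²⟩ = −ħ² ∫ φ*·φ'' dx / ∫|φ|² dx.
d²/dx² sin(jπx/a) = −(jπ/a)²·sin(jπx/a); on 0 ≤ x ≤ a, ∫sin²(jπx/a) dx = a/2 and ∫sin(jπx/a)·sin(lπx/a) dx = 0 for j ≠ l, so only diagonal terms survive in ∫|φ|² and ∫φ·φ″; ∫φ·φ′ dx = [φ²/2] between the walls = 0.
State is unnormalized: ∫|φ|² dx = 8.2436, and ∫φ*·(−ħ² φ'') dx = 542.25, so ⟨p²⟩ = 542.25 / 8.2436.
⟨p²⟩ = 65.778.

65.8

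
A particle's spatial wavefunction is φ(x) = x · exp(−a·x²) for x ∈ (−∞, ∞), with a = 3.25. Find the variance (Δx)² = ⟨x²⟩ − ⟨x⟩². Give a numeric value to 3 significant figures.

Compute ⟨x⟩ and ⟨x²⟩ separately, then (Δx)² = ⟨x²⟩ − ⟨x⟩².
Expand each integrand as polynomial × e^(−2ax²) and use ∫x^(2j)·e^(−2ax²) dx = (2j−1)!!/(4a)^j · √(π/(2a)), odd powers → 0; here √(π/(2a)) = 0.69521.
Normalization: ∫|φ|² dx = 0.053478.
⟨x⟩ = 0.0000 and ⟨x²⟩ = 0.23077.
(Δx)² = 0.23077 − (0.0000)² = 0.23077.

0.231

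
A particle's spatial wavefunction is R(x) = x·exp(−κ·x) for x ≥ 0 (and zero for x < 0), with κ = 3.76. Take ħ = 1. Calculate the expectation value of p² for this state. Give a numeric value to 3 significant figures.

14.1

p² R = −ħ² d²R/dx²; ⟨p²⟩ = −ħ² ∫ R*·R'' dx / ∫|R|² dx.
Differentiate x·exp(−κ·x) with the product rule; every integrand then reduces to terms xʲ·e^(−2κx) on [0, ∞), with ∫₀^∞ xʲ·e^(−2κx) dx = j!/(2κ)^(j+1).
State is unnormalized: ∫|R|² dx = 0.0047030, and ∫R*·(−ħ² R'') dx = 0.066489, so ⟨p²⟩ = 0.066489 / 0.0047030.
⟨p²⟩ = 14.138.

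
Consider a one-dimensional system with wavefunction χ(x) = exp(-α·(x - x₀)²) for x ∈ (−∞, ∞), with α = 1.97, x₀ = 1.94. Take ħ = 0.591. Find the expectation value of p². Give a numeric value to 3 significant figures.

p² χ = −ħ² d²χ/dx²; ⟨p²⟩ = −ħ² ∫ χ*·χ'' dx / ∫|χ|² dx.
Gaussian moments (u = x − x₀): ∫u^(2j)·e^(−2αu²) du = (2j−1)!!/(4α)^j · √(π/(2α)), odd powers integrate to 0; here √(π/(2α)) = 0.89295. Derivatives: d/dx e^(−αu²) = −2αu·e^(−αu²), d²/dx² e^(−αu²) = (4α²u² − 2α)·e^(−αu²).
State is unnormalized: ∫|χ|² dx = 0.89295, and ∫χ*·(−ħ² χ'') dx = 0.61442, so ⟨p²⟩ = 0.61442 / 0.89295.
⟨p²⟩ = 0.68808.

0.688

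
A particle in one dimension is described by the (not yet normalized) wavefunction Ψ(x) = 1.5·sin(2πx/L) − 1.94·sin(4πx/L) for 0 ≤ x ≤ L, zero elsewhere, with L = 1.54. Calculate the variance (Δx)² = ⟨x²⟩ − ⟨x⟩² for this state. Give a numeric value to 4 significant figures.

Compute ⟨x⟩ and ⟨x²⟩ separately, then (Δx)² = ⟨x²⟩ − ⟨x⟩².
On 0 ≤ x ≤ L (j ≠ l): ∫sin²(jπx/L) dx = L/2, ∫sin(jπx/L)·sin(lπx/L) dx = 0; diagonal moments ∫x·sin²(jπx/L) dx = L²/4, ∫x²·sin²(jπx/L) dx = L³·(1/6 − 1/(4j²π²)); cross terms ∫x·sin(jπx/L)·sin(lπx/L) dx = 0 for j + l even and −4jlL²/(π²(j² − l²)²) for j + l odd, ∫x²·sin(jπx/L)·sin(lπx/L) dx = (−1)^(j+l)·4jlL³/(π²(j² − l²)²); higher powers the same way via product-to-sum and parts.
Normalization: ∫|Ψ|² dx = 4.6305.
⟨x⟩ = 0.77000 and ⟨x²⟩ = 0.67124.
(Δx)² = 0.67124 − (0.77000)² = 0.078337.

0.07834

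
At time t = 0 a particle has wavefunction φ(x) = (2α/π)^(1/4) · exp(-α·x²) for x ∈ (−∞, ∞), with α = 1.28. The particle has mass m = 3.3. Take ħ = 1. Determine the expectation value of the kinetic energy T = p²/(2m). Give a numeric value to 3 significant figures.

T = −(ħ²/2m) d²/dx², so ⟨T⟩ = −(ħ²/2m) ∫ φ*·φ'' dx; with m = 3.3.
Gaussian moments: ∫x^(2j)·e^(−2αx²) dx = (2j−1)!!/(4α)^j · √(π/(2α)), odd powers integrate to 0; here √(π/(2α)) = 1.1078. Derivatives: d/dx e^(−αx²) = −2αx·e^(−αx²), d²/dx² e^(−αx²) = (4α²x² − 2α)·e^(−αx²).
⟨T⟩ = 0.19394.

0.194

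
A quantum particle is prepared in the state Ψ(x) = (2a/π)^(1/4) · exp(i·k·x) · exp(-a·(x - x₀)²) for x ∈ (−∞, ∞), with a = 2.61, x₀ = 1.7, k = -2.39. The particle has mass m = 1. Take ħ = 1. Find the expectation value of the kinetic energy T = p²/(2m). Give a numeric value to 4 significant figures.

T = −(ħ²/2m) d²/dx², so ⟨T⟩ = −(ħ²/2m) ∫ Ψ*·Ψ'' dx; with m = 1.
Gaussian moments (u = x − x₀): ∫u^(2j)·e^(−2au²) du = (2j−1)!!/(4a)^j · √(π/(2a)), odd powers integrate to 0; here √(π/(2a)) = 0.77578. Derivatives: Ψ′ = (ik − 2au)·Ψ, Ψ″ = ((ik − 2au)² − 2a)·Ψ; the odd-in-u pieces drop out.
⟨T⟩ = 4.1611.

4.161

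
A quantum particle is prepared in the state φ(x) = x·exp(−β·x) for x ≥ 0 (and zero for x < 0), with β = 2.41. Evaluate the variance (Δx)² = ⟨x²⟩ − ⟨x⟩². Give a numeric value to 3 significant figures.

0.129

Compute ⟨x⟩ and ⟨x²⟩ separately, then (Δx)² = ⟨x²⟩ − ⟨x⟩².
Every integrand reduces to terms xʲ·e^(−2βx) on [0, ∞); use ∫₀^∞ xʲ·e^(−2βx) dx = j!/(2β)^(j+1).
Normalization: ∫|φ|² dx = 0.017860.
⟨x⟩ = 0.62241 and ⟨x²⟩ = 0.51652.
(Δx)² = 0.51652 − (0.62241)² = 0.12913.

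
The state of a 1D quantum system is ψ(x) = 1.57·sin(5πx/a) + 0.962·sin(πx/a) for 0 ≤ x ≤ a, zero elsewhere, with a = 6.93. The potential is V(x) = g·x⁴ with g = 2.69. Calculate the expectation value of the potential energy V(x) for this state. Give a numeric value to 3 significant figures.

⟨V⟩ = ∫ V(x)·|ψ|² dx / ∫|ψ|² dx.
On 0 ≤ x ≤ a (j ≠ l): ∫sin²(jπx/a) dx = a/2, ∫sin(jπx/a)·sin(lπx/a) dx = 0; diagonal moments ∫x·sin²(jπx/a) dx = a²/4, ∫x²·sin²(jπx/a) dx = a³·(1/6 − 1/(4j²π²)); cross terms ∫x·sin(jπx/a)·sin(lπx/a) dx = 0 for j + l even and −4jla²/(π²(j² − l²)²) for j + l odd, ∫x²·sin(jπx/a)·sin(lπx/a) dx = (−1)^(j+l)·4jla³/(π²(j² − l²)²); higher powers the same way via product-to-sum and parts.
State is unnormalized: ∫|ψ|² dx = 11.748, and ∫ψ*·V(x)·ψ dx = 13518., so ⟨V⟩ = 13518. / 11.748.
⟨V⟩ = 1150.7.

1.15e+03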